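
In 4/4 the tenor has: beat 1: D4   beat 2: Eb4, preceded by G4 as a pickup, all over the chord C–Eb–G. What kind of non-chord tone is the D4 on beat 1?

The harmony at that moment is C minor triad (C, Eb, G); D4 is not a chord tone.
It is approached by leap down from G4 and left by step up to Eb4.
Leap in, step out, metrically accented — an appoggiatura.

Appoggiatura.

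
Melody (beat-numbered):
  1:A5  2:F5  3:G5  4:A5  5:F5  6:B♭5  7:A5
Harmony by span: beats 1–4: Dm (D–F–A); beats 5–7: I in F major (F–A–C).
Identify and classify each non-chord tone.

The harmony at that moment is D minor triad (D, F, A); G5 is not a chord tone.
It is approached by step up from F5 and left by step up to A5.
Step in, step out in the same direction — a passing tone.
The harmony at that moment is F major triad (F, A, C); B♭5 is not a chord tone.
It is approached by leap up from F5 and left by step down to A5.
Leap in, step out — an appoggiatura.

G5 (beat 3) — passing tone; B♭5 (beat 6) — appoggiatura.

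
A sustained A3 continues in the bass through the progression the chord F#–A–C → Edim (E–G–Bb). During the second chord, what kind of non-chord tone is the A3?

Pedal tone (pedal point).

The harmony at that moment is E diminished triad (E, G, Bb); A3 is not a chord tone.
It is held over (the same pitch as the preceding A3) and then sustained as the same pitch into the next harmony.
Sustained through a change of harmony — a pedal tone.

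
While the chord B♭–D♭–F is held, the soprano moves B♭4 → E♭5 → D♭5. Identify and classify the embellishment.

E♭5 is an appoggiatura.

The harmony at that moment is B♭ minor triad (B♭, D♭, F); E♭5 is not a chord tone.
It is approached by leap up from B♭4 and left by step down to D♭5.
Leap in, step out — an appoggiatura.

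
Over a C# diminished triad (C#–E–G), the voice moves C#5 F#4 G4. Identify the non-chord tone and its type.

F#4 is an appoggiatura.

The harmony at that moment is C# diminished triad (C#, E, G); F#4 is not a chord tone.
It is approached by leap down from C#5 and left by step up to G4.
Leap in, step out — an appoggiatura.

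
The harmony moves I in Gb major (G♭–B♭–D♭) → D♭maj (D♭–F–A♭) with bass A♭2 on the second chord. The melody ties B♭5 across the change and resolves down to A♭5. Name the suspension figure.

At the second chord the bass is A♭2. The suspended B♭5 lies a ninth above the bass; after resolving down by step to A♭5, the interval above the bass becomes an octave.
Suspension figures are named by those two intervals: 9–8.

9–8 suspension.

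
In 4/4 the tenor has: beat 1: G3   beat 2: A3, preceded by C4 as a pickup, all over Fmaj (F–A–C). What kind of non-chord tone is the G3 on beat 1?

The harmony at that moment is F major triad (F, A, C); G3 is not a chord tone.
It is approached by leap down from C4 and left by step up to A3.
Leap in, step out, metrically accented — an appoggiatura.

Appoggiatura.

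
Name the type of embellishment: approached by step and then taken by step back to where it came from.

Neighbor tone.

Approach: by step. Departure: by step in the opposite direction, back to the starting pitch.
Stepwise on both sides but reversing to return to the same chord tone — a neighbor tone. (Had it continued onward in the same direction it would be a passing tone instead.)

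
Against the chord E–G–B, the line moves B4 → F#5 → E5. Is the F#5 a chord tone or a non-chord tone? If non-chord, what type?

Non-chord tone — an appoggiatura.

The harmony at that moment is E minor triad (E, G, B); F#5 is not a chord tone.
It is approached by leap up from B4 and left by step down to E5.
Leap in, step out — an appoggiatura.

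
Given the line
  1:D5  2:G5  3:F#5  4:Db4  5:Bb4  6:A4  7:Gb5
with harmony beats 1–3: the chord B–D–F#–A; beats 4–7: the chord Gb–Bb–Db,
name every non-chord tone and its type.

G5 (beat 2) — appoggiatura; A4 (beat 6) — escape tone.

The harmony at that moment is B minor seventh chord (B, D, F#, A); G5 is not a chord tone.
It is approached by leap up from D5 and left by step down to F#5.
Leap in, step out — an appoggiatura.
The harmony at that moment is Gb major triad (Gb, Bb, Db); A4 is not a chord tone.
It is approached by step down from Bb4 and left by leap up to Gb5.
Step in, leap out — an escape tone.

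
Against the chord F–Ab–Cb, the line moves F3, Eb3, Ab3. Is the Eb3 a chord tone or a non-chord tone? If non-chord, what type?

Non-chord tone — an escape tone.

The harmony at that moment is F diminished triad (F, Ab, Cb); Eb3 is not a chord tone.
It is approached by step down from F3 and left by leap up to Ab3.
Step in, leap out — an escape tone.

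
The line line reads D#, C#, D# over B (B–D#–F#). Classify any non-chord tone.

The harmony at that moment is B major triad (B, D#, F#); C# is not a chord tone.
It is approached by step down from D# and left by step up to D#.
Step away and step back to the same note — a neighbor tone (lower neighbor).

C# is a neighbor tone.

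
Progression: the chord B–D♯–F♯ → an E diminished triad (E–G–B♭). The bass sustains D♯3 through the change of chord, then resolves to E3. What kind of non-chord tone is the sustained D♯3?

D♯3 is a retardation.

The harmony at that moment is E diminished triad (E, G, B♭); D♯3 is not a chord tone.
It is held over (the same pitch as the preceding D♯3) and left by step up to E3.
Held over from the previous chord and resolving up by step — a retardation.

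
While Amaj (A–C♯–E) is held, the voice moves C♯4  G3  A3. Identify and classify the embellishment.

G3 is an appoggiatura.

The harmony at that moment is A major triad (A, C♯, E); G3 is not a chord tone.
It is approached by leap down from C♯4 and left by step up to A3.
Leap in, step out — an appoggiatura.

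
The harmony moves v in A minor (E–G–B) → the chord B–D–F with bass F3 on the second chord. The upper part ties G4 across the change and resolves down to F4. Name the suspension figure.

9–8 suspension.

At the second chord the bass is F3. The suspended G4 lies a ninth above the bass; after resolving down by step to F4, the interval above the bass becomes an octave.
Suspension figures are named by those two intervals: 9–8.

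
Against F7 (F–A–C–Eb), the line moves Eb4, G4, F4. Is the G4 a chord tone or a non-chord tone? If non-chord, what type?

Non-chord tone — an appoggiatura.

The harmony at that moment is F dominant seventh chord (F, A, C, Eb); G4 is not a chord tone.
It is approached by leap up from Eb4 and left by step down to F4.
Leap in, step out — an appoggiatura.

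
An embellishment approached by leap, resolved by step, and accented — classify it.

Approach: by leap. Departure: by step. Metric position: strong.
Leap in, step out, in a metrically strong position — an appoggiatura. (It is the mirror image of the escape tone, which steps in and leaps out from a weak position.)

Appoggiatura.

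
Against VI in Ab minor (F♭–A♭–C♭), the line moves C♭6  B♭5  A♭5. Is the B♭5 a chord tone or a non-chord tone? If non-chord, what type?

Non-chord tone — a passing tone.

The harmony at that moment is F♭ major triad (F♭, A♭, C♭); B♭5 is not a chord tone.
It is approached by step down from C♭6 and left by step down to A♭5.
Step in, step out in the same direction — a passing tone.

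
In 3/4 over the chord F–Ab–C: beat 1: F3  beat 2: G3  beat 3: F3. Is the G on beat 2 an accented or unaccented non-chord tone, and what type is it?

Unaccented neighbor tone.

The harmony at that moment is F minor triad (F, Ab, C); G3 is not a chord tone.
It is approached by step up from F3 and left by step down to F3.
Step away and step back to the same note — a neighbor tone (upper neighbor).
It falls on a weak beat, so it is unaccented.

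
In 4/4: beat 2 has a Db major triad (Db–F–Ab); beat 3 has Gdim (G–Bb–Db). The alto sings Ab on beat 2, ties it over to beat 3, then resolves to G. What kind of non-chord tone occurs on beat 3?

The harmony at that moment is G diminished triad (G, Bb, Db); Ab is not a chord tone.
It is held over (the same pitch as the preceding Ab) and left by step down to G.
Held over from the previous chord and resolving down by step — a suspension.

Suspension.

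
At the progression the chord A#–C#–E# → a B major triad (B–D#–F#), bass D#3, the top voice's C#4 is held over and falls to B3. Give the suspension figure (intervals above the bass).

7–6 suspension.

At the second chord the bass is D#3. The suspended C#4 lies a seventh above the bass; after resolving down by step to B3, the interval above the bass becomes a sixth.
Suspension figures are named by those two intervals: 7–6.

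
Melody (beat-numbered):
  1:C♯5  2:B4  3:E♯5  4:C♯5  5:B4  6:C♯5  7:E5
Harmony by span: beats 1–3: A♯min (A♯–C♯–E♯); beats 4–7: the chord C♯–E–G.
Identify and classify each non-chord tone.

The harmony at that moment is A♯ minor triad (A♯, C♯, E♯); B4 is not a chord tone.
It is approached by step down from C♯5 and left by leap up to E♯5.
Step in, leap out — an escape tone.
The harmony at that moment is C♯ diminished triad (C♯, E, G); B4 is not a chord tone.
It is approached by step down from C♯5 and left by step up to C♯5.
Step away and step back to the same note — a neighbor tone (lower neighbor).

B4 (beat 2) — escape tone; B4 (beat 5) — neighbor tone.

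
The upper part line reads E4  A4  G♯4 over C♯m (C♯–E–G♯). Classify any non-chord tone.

The harmony at that moment is C♯ minor triad (C♯, E, G♯); A4 is not a chord tone.
It is approached by leap up from E4 and left by step down to G♯4.
Leap in, step out — an appoggiatura.

A4 is an appoggiatura.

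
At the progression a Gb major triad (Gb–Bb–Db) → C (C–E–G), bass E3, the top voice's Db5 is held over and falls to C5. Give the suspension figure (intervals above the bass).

7–6 suspension.

At the second chord the bass is E3. The suspended Db5 lies a seventh above the bass; after resolving down by step to C5, the interval above the bass becomes a sixth.
Suspension figures are named by those two intervals: 7–6.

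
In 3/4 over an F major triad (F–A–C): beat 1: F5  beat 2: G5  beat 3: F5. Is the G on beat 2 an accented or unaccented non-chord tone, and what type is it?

The harmony at that moment is F major triad (F, A, C); G5 is not a chord tone.
It is approached by step up from F5 and left by step down to F5.
Step away and step back to the same note — a neighbor tone (upper neighbor).
It falls on a weak beat, so it is unaccented.

Unaccented neighbor tone.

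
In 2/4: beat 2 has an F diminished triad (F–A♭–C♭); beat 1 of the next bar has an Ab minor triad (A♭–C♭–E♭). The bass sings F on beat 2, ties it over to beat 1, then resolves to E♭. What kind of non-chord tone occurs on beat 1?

Suspension.

The harmony at that moment is A♭ minor triad (A♭, C♭, E♭); F is not a chord tone.
It is held over (the same pitch as the preceding F) and left by step down to E♭.
Held over from the previous chord and resolving down by step — a suspension.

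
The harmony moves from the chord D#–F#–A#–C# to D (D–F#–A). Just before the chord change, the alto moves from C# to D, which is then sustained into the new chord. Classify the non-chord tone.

The harmony at that moment is D# minor seventh chord (D#, F#, A#, C#); D is not a chord tone.
It is approached by step up from C# and then sustained as the same pitch into the next harmony.
Arriving early and becoming a chord tone when the harmony changes — an anticipation.

D is an anticipation.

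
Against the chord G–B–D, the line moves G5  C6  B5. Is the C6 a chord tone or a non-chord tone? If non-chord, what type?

The harmony at that moment is G major triad (G, B, D); C6 is not a chord tone.
It is approached by leap up from G5 and left by step down to B5.
Leap in, step out — an appoggiatura.

Non-chord tone — an appoggiatura.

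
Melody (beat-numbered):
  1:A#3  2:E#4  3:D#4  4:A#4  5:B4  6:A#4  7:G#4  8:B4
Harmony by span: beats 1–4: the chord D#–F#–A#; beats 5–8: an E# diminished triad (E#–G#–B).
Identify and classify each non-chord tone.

E#4 (beat 2) — appoggiatura; A#4 (beat 6) — passing tone.

The harmony at that moment is D# minor triad (D#, F#, A#); E#4 is not a chord tone.
It is approached by leap up from A#3 and left by step down to D#4.
Leap in, step out — an appoggiatura.
The harmony at that moment is E# diminished triad (E#, G#, B); A#4 is not a chord tone.
It is approached by step down from B4 and left by step down to G#4.
Step in, step out in the same direction — a passing tone.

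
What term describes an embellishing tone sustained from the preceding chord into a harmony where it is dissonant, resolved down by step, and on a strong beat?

Approach: by preparation — the pitch is first a chord tone, then held (tied or repeated) while the harmony changes under it. Departure: down by step. Metric position: strong.
A prepared dissonance that resolves downward by step — a suspension. (The same figure resolving upward would be a retardation.)

Suspension.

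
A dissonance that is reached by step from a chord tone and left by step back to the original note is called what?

Neighbor tone.

Approach: by step. Departure: by step in the opposite direction, back to the starting pitch.
Stepwise on both sides but reversing to return to the same chord tone — a neighbor tone. (Had it continued onward in the same direction it would be a passing tone instead.)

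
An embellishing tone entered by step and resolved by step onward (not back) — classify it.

Approach: by step. Departure: by step, continuing in the same direction.
Stepwise on both sides with no change of direction means the note fills in the space between two different chord tones — a passing tone. (Had it turned back to its starting note it would be a neighbor tone instead.)

Passing tone.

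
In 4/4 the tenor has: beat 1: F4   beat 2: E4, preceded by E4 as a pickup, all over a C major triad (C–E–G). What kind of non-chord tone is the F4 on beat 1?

The harmony at that moment is C major triad (C, E, G); F4 is not a chord tone.
It is approached by step up from E4 and left by step down to E4.
Step away and step back to the same note — a neighbor tone (upper neighbor).

Upper neighbor tone.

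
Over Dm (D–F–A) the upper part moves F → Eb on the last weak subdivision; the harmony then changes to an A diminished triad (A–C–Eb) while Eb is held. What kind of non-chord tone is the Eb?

Eb is an anticipation.

The harmony at that moment is D minor triad (D, F, A); Eb is not a chord tone.
It is approached by step down from F and then sustained as the same pitch into the next harmony.
Arriving early and becoming a chord tone when the harmony changes — an anticipation.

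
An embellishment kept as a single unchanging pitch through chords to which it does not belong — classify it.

Pedal tone.

Approach: none. Departure: none — a single pitch is sustained while the chords change around it, passing through harmonies that do not contain it.
No melodic motion at all; the dissonance is created entirely by the moving harmonies against the stationary note — a pedal tone (pedal point).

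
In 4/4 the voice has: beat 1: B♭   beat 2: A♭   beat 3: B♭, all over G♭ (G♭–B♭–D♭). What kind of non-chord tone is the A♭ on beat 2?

Lower neighbor tone.

The harmony at that moment is G♭ major triad (G♭, B♭, D♭); A♭ is not a chord tone.
It is approached by step down from B♭ and left by step up to B♭.
Step away and step back to the same note — a neighbor tone (lower neighbor).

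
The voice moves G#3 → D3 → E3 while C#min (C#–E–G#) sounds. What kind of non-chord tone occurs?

The harmony at that moment is C# minor triad (C#, E, G#); D3 is not a chord tone.
It is approached by leap down from G#3 and left by step up to E3.
Leap in, step out — an appoggiatura.

D3 is an appoggiatura.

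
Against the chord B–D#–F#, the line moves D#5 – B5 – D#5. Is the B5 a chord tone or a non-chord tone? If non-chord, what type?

Chord tone (the root of B major triad).

B major triad contains B, D#, F#; B is the root, so it is a chord tone.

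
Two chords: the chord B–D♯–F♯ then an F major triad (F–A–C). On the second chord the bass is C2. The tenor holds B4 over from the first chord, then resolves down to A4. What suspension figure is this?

At the second chord the bass is C2. The suspended B4 lies a seventh above the bass; after resolving down by step to A4, the interval above the bass becomes a sixth.
Suspension figures are named by those two intervals: 7–6.

7–6 suspension.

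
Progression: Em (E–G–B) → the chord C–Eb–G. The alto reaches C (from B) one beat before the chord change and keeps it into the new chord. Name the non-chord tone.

C is an anticipation.

The harmony at that moment is E minor triad (E, G, B); C is not a chord tone.
It is approached by step up from B and then sustained as the same pitch into the next harmony.
Arriving early and becoming a chord tone when the harmony changes — an anticipation.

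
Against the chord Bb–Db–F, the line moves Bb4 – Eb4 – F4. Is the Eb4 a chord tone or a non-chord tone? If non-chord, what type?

Non-chord tone — an appoggiatura.

The harmony at that moment is Bb minor triad (Bb, Db, F); Eb4 is not a chord tone.
It is approached by leap down from Bb4 and left by step up to F4.
Leap in, step out — an appoggiatura.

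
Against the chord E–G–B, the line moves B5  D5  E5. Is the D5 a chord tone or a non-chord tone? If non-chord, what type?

Non-chord tone — an appoggiatura.

The harmony at that moment is E minor triad (E, G, B); D5 is not a chord tone.
It is approached by leap down from B5 and left by step up to E5.
Leap in, step out — an appoggiatura.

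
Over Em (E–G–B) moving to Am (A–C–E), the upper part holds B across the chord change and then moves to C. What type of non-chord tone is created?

The harmony at that moment is A minor triad (A, C, E); B is not a chord tone.
It is held over (the same pitch as the preceding B) and left by step up to C.
Held over from the previous chord and resolving up by step — a retardation.

B is a retardation.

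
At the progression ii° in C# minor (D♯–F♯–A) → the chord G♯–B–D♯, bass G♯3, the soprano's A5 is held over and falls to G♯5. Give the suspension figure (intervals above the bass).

At the second chord the bass is G♯3. The suspended A5 lies a ninth above the bass; after resolving down by step to G♯5, the interval above the bass becomes an octave.
Suspension figures are named by those two intervals: 9–8.

9–8 suspension.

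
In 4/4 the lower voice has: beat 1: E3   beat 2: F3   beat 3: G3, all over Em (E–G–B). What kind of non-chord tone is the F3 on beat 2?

The harmony at that moment is E minor triad (E, G, B); F3 is not a chord tone.
It is approached by step up from E3 and left by step up to G3.
Step in, step out in the same direction — a passing tone.

Passing tone.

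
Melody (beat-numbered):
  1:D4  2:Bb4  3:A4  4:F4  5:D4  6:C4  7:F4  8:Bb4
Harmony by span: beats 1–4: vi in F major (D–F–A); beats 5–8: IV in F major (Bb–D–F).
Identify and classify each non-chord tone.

Bb4 (beat 2) — appoggiatura; C4 (beat 6) — escape tone.

The harmony at that moment is D minor triad (D, F, A); Bb4 is not a chord tone.
It is approached by leap up from D4 and left by step down to A4.
Leap in, step out — an appoggiatura.
The harmony at that moment is Bb major triad (Bb, D, F); C4 is not a chord tone.
It is approached by step down from D4 and left by leap up to F4.
Step in, leap out — an escape tone.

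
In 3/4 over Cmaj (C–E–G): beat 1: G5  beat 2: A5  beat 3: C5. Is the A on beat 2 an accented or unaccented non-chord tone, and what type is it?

The harmony at that moment is C major triad (C, E, G); A5 is not a chord tone.
It is approached by step up from G5 and left by leap down to C5.
Step in, leap out — an escape tone.
It falls on a weak beat, so it is unaccented.

Unaccented escape tone.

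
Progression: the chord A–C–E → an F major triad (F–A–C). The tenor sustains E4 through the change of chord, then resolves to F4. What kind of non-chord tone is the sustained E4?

E4 is a retardation.

The harmony at that moment is F major triad (F, A, C); E4 is not a chord tone.
It is held over (the same pitch as the preceding E4) and left by step up to F4.
Held over from the previous chord and resolving up by step — a retardation.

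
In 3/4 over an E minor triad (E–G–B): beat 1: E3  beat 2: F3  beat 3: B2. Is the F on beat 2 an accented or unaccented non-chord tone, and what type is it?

Unaccented escape tone.

The harmony at that moment is E minor triad (E, G, B); F3 is not a chord tone.
It is approached by step up from E3 and left by leap down to B2.
Step in, leap out — an escape tone.
It falls on a weak beat, so it is unaccented.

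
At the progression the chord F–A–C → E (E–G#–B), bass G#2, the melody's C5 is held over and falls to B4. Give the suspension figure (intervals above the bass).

At the second chord the bass is G#2. The suspended C5 lies a fourth above the bass; after resolving down by step to B4, the interval above the bass becomes a third.
Suspension figures are named by those two intervals: 4–3.

4–3 suspension.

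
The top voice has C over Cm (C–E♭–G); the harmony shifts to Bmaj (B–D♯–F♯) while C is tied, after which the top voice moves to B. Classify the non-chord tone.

The harmony at that moment is B major triad (B, D♯, F♯); C is not a chord tone.
It is held over (the same pitch as the preceding C) and left by step down to B.
Held over from the previous chord and resolving down by step — a suspension.

C is a suspension.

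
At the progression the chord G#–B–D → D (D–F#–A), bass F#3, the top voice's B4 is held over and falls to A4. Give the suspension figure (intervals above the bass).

4–3 suspension.

At the second chord the bass is F#3. The suspended B4 lies a fourth above the bass; after resolving down by step to A4, the interval above the bass becomes a third.
Suspension figures are named by those two intervals: 4–3.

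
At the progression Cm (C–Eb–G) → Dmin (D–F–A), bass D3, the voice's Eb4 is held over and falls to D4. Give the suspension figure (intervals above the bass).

9–8 suspension.

At the second chord the bass is D3. The suspended Eb4 lies a ninth above the bass; after resolving down by step to D4, the interval above the bass becomes an octave.
Suspension figures are named by those two intervals: 9–8.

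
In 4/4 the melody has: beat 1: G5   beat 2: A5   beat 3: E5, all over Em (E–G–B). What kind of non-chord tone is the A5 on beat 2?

Escape tone.

The harmony at that moment is E minor triad (E, G, B); A5 is not a chord tone.
It is approached by step up from G5 and left by leap down to E5.
Step in, leap out, on a weak beat — an escape tone.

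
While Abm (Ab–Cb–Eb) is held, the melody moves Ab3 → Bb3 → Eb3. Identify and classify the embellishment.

Bb3 is an escape tone.

The harmony at that moment is Ab minor triad (Ab, Cb, Eb); Bb3 is not a chord tone.
It is approached by step up from Ab3 and left by leap down to Eb3.
Step in, leap out — an escape tone.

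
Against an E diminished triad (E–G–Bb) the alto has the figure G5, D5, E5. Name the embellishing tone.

D5 is an appoggiatura.

The harmony at that moment is E diminished triad (E, G, Bb); D5 is not a chord tone.
It is approached by leap down from G5 and left by step up to E5.
Leap in, step out — an appoggiatura.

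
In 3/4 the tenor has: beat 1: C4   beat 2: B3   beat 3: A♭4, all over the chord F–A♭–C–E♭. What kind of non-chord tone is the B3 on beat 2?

Escape tone.

The harmony at that moment is F minor seventh chord (F, A♭, C, E♭); B3 is not a chord tone.
It is approached by step down from C4 and left by leap up to A♭4.
Step in, leap out, on a weak beat — an escape tone.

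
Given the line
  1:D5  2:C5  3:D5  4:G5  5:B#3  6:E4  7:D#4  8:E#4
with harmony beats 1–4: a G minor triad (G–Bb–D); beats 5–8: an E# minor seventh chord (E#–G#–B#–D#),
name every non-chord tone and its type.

C5 (beat 2) — neighbor tone; E4 (beat 6) — appoggiatura.

The harmony at that moment is G minor triad (G, Bb, D); C5 is not a chord tone.
It is approached by step down from D5 and left by step up to D5.
Step away and step back to the same note — a neighbor tone (lower neighbor).
The harmony at that moment is E# minor seventh chord (E#, G#, B#, D#); E4 is not a chord tone.
It is approached by leap up from B#3 and left by step down to D#4.
Leap in, step out — an appoggiatura.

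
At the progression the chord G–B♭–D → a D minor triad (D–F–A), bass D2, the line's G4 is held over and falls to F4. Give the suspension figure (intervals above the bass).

At the second chord the bass is D2. The suspended G4 lies a fourth above the bass; after resolving down by step to F4, the interval above the bass becomes a third.
Suspension figures are named by those two intervals: 4–3.

4–3 suspension.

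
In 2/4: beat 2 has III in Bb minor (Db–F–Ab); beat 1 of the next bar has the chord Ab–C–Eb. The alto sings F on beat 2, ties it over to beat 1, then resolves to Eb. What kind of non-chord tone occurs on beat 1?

The harmony at that moment is Ab major triad (Ab, C, Eb); F is not a chord tone.
It is held over (the same pitch as the preceding F) and left by step down to Eb.
Held over from the previous chord and resolving down by step — a suspension.

Suspension.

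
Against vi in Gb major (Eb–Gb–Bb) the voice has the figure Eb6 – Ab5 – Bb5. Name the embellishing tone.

Ab5 is an appoggiatura.

The harmony at that moment is Eb minor triad (Eb, Gb, Bb); Ab5 is not a chord tone.
It is approached by leap down from Eb6 and left by step up to Bb5.
Leap in, step out — an appoggiatura.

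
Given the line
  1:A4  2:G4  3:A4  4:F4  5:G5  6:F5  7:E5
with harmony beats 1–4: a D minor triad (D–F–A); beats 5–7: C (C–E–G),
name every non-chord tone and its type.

G4 (beat 2) — neighbor tone; F5 (beat 6) — passing tone.

The harmony at that moment is D minor triad (D, F, A); G4 is not a chord tone.
It is approached by step down from A4 and left by step up to A4.
Step away and step back to the same note — a neighbor tone (lower neighbor).
The harmony at that moment is C major triad (C, E, G); F5 is not a chord tone.
It is approached by step down from G5 and left by step down to E5.
Step in, step out in the same direction — a passing tone.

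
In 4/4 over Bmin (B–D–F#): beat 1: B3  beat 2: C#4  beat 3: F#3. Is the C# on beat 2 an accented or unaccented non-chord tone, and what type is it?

Unaccented escape tone.

The harmony at that moment is B minor triad (B, D, F#); C#4 is not a chord tone.
It is approached by step up from B3 and left by leap down to F#3.
Step in, leap out — an escape tone.
It falls on a weak beat, so it is unaccented.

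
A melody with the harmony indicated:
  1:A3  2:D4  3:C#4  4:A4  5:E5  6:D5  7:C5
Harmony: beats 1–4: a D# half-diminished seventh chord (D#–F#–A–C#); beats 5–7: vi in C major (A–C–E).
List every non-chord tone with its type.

D4 (beat 2) — appoggiatura; D5 (beat 6) — passing tone.

The harmony at that moment is D# half-diminished seventh chord (D#, F#, A, C#); D4 is not a chord tone.
It is approached by leap up from A3 and left by step down to C#4.
Leap in, step out — an appoggiatura.
The harmony at that moment is A minor triad (A, C, E); D5 is not a chord tone.
It is approached by step down from E5 and left by step down to C5.
Step in, step out in the same direction — a passing tone.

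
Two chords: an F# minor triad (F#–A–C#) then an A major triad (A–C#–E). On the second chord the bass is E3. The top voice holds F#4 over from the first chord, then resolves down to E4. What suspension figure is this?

At the second chord the bass is E3. The suspended F#4 lies a ninth above the bass; after resolving down by step to E4, the interval above the bass becomes an octave.
Suspension figures are named by those two intervals: 9–8.

9–8 suspension.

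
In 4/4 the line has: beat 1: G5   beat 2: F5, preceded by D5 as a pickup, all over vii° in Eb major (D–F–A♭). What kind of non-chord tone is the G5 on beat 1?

Appoggiatura.

The harmony at that moment is D diminished triad (D, F, A♭); G5 is not a chord tone.
It is approached by leap up from D5 and left by step down to F5.
Leap in, step out, metrically accented — an appoggiatura.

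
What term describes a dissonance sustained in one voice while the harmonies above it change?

Approach: none. Departure: none — a single pitch is sustained while the chords change around it, passing through harmonies that do not contain it.
No melodic motion at all; the dissonance is created entirely by the moving harmonies against the stationary note — a pedal tone (pedal point).

Pedal tone.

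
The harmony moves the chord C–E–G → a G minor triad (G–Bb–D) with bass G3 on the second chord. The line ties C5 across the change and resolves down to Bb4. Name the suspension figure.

At the second chord the bass is G3. The suspended C5 lies a fourth above the bass; after resolving down by step to Bb4, the interval above the bass becomes a third.
Suspension figures are named by those two intervals: 4–3.

4–3 suspension.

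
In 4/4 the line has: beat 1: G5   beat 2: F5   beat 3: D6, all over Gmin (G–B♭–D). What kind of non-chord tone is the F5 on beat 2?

Escape tone.

The harmony at that moment is G minor triad (G, B♭, D); F5 is not a chord tone.
It is approached by step down from G5 and left by leap up to D6.
Step in, leap out, on a weak beat — an escape tone.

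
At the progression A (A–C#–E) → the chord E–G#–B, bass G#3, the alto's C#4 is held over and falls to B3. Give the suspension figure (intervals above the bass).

4–3 suspension.

At the second chord the bass is G#3. The suspended C#4 lies a fourth above the bass; after resolving down by step to B3, the interval above the bass becomes a third.
Suspension figures are named by those two intervals: 4–3.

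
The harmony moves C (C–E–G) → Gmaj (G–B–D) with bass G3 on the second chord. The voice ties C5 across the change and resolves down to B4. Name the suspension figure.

4–3 suspension.

At the second chord the bass is G3. The suspended C5 lies a fourth above the bass; after resolving down by step to B4, the interval above the bass becomes a third.
Suspension figures are named by those two intervals: 4–3.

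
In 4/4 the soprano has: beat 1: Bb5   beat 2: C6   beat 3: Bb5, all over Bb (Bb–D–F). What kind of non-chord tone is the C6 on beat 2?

The harmony at that moment is Bb major triad (Bb, D, F); C6 is not a chord tone.
It is approached by step up from Bb5 and left by step down to Bb5.
Step away and step back to the same note — a neighbor tone (upper neighbor).

Upper neighbor tone.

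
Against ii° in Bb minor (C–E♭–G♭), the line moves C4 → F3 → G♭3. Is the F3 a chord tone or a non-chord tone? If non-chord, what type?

Non-chord tone — an appoggiatura.

The harmony at that moment is C diminished triad (C, E♭, G♭); F3 is not a chord tone.
It is approached by leap down from C4 and left by step up to G♭3.
Leap in, step out — an appoggiatura.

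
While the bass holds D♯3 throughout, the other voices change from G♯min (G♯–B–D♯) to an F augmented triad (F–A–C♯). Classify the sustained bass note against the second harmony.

The harmony at that moment is F augmented triad (F, A, C♯); D♯3 is not a chord tone.
It is held over (the same pitch as the preceding D♯3) and then sustained as the same pitch into the next harmony.
Sustained through a change of harmony — a pedal tone.

Pedal tone (pedal point).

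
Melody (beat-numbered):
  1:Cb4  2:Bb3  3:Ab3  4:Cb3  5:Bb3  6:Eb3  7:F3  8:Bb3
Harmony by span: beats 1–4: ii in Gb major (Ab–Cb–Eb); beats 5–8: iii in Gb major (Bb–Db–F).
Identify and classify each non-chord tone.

Bb3 (beat 2) — passing tone; Eb3 (beat 6) — appoggiatura.

The harmony at that moment is Ab minor triad (Ab, Cb, Eb); Bb3 is not a chord tone.
It is approached by step down from Cb4 and left by step down to Ab3.
Step in, step out in the same direction — a passing tone.
The harmony at that moment is Bb minor triad (Bb, Db, F); Eb3 is not a chord tone.
It is approached by leap down from Bb3 and left by step up to F3.
Leap in, step out — an appoggiatura.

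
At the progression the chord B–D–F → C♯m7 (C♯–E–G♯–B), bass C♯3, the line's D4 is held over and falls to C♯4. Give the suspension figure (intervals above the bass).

9–8 suspension.

At the second chord the bass is C♯3. The suspended D4 lies a ninth above the bass; after resolving down by step to C♯4, the interval above the bass becomes an octave.
Suspension figures are named by those two intervals: 9–8.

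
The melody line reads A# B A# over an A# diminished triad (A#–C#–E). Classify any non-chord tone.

The harmony at that moment is A# diminished triad (A#, C#, E); B is not a chord tone.
It is approached by step up from A# and left by step down to A#.
Step away and step back to the same note — a neighbor tone (upper neighbor).

B is a neighbor tone.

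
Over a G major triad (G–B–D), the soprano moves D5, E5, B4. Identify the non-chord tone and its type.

The harmony at that moment is G major triad (G, B, D); E5 is not a chord tone.
It is approached by step up from D5 and left by leap down to B4.
Step in, leap out — an escape tone.

E5 is an escape tone.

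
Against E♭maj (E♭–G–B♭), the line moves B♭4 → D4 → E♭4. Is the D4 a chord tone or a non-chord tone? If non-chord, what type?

Non-chord tone — an appoggiatura.

The harmony at that moment is E♭ major triad (E♭, G, B♭); D4 is not a chord tone.
It is approached by leap down from B♭4 and left by step up to E♭4.
Leap in, step out — an appoggiatura.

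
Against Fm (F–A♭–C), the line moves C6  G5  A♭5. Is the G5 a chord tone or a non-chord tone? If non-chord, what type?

Non-chord tone — an appoggiatura.

The harmony at that moment is F minor triad (F, A♭, C); G5 is not a chord tone.
It is approached by leap down from C6 and left by step up to A♭5.
Leap in, step out — an appoggiatura.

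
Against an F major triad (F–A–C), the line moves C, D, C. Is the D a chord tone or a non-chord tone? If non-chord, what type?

The harmony at that moment is F major triad (F, A, C); D is not a chord tone.
It is approached by step up from C and left by step down to C.
Step away and step back to the same note — a neighbor tone (upper neighbor).

Non-chord tone — a neighbor tone.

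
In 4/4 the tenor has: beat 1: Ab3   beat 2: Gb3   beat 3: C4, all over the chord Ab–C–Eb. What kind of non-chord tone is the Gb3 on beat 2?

The harmony at that moment is Ab major triad (Ab, C, Eb); Gb3 is not a chord tone.
It is approached by step down from Ab3 and left by leap up to C4.
Step in, leap out, on a weak beat — an escape tone.

Escape tone.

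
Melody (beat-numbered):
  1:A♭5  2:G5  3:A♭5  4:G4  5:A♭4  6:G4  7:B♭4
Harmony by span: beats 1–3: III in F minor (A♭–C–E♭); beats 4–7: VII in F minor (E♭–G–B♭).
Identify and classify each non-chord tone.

G5 (beat 2) — neighbor tone; A♭4 (beat 5) — neighbor tone.

The harmony at that moment is A♭ major triad (A♭, C, E♭); G5 is not a chord tone.
It is approached by step down from A♭5 and left by step up to A♭5.
Step away and step back to the same note — a neighbor tone (lower neighbor).
The harmony at that moment is E♭ major triad (E♭, G, B♭); A♭4 is not a chord tone.
It is approached by step up from G4 and left by step down to G4.
Step away and step back to the same note — a neighbor tone (upper neighbor).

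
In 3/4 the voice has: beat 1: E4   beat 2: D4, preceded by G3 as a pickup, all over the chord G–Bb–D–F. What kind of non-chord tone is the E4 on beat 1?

The harmony at that moment is G minor seventh chord (G, Bb, D, F); E4 is not a chord tone.
It is approached by leap up from G3 and left by step down to D4.
Leap in, step out, metrically accented — an appoggiatura.

Appoggiatura.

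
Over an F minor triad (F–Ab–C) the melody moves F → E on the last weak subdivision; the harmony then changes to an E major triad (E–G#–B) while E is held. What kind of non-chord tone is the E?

The harmony at that moment is F minor triad (F, Ab, C); E is not a chord tone.
It is approached by step down from F and then sustained as the same pitch into the next harmony.
Arriving early and becoming a chord tone when the harmony changes — an anticipation.

E is an anticipation.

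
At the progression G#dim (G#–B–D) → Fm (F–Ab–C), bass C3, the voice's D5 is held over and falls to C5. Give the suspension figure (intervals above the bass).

9–8 suspension.

At the second chord the bass is C3. The suspended D5 lies a ninth above the bass; after resolving down by step to C5, the interval above the bass becomes an octave.
Suspension figures are named by those two intervals: 9–8.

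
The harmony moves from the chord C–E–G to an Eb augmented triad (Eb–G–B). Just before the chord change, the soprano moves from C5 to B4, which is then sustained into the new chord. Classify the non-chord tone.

The harmony at that moment is C major triad (C, E, G); B4 is not a chord tone.
It is approached by step down from C5 and then sustained as the same pitch into the next harmony.
Arriving early and becoming a chord tone when the harmony changes — an anticipation.

B4 is an anticipation.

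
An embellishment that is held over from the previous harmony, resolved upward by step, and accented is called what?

Retardation.

Approach: by preparation — the pitch is first a chord tone, then held (tied or repeated) while the harmony changes under it. Departure: up by step. Metric position: strong.
A prepared dissonance that resolves upward by step — a retardation. (The same figure resolving downward would be a suspension.)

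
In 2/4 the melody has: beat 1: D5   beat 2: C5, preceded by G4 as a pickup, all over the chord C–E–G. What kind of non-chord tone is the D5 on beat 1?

Appoggiatura.

The harmony at that moment is C major triad (C, E, G); D5 is not a chord tone.
It is approached by leap up from G4 and left by step down to C5.
Leap in, step out, metrically accented — an appoggiatura.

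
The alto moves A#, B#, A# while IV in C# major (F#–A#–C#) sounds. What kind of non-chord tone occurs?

B# is a neighbor tone.

The harmony at that moment is F# major triad (F#, A#, C#); B# is not a chord tone.
It is approached by step up from A# and left by step down to A#.
Step away and step back to the same note — a neighbor tone (upper neighbor).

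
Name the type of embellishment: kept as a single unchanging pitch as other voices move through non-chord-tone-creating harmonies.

Pedal tone.

Approach: none. Departure: none — a single pitch is sustained while the chords change around it, passing through harmonies that do not contain it.
No melodic motion at all; the dissonance is created entirely by the moving harmonies against the stationary note — a pedal tone (pedal point).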